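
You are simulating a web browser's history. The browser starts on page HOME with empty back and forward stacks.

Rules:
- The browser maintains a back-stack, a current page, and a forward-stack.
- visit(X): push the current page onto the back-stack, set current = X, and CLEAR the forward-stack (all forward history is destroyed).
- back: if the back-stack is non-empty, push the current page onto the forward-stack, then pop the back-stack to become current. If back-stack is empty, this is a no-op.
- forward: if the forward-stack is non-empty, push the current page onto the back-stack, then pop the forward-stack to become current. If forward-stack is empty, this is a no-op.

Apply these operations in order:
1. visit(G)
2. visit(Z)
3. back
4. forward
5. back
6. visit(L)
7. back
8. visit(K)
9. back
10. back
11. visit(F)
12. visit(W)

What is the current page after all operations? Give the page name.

Answer: W

Derivation:
After 1 (visit(G)): cur=G back=1 fwd=0
After 2 (visit(Z)): cur=Z back=2 fwd=0
After 3 (back): cur=G back=1 fwd=1
After 4 (forward): cur=Z back=2 fwd=0
After 5 (back): cur=G back=1 fwd=1
After 6 (visit(L)): cur=L back=2 fwd=0
After 7 (back): cur=G back=1 fwd=1
After 8 (visit(K)): cur=K back=2 fwd=0
After 9 (back): cur=G back=1 fwd=1
After 10 (back): cur=HOME back=0 fwd=2
After 11 (visit(F)): cur=F back=1 fwd=0
After 12 (visit(W)): cur=W back=2 fwd=0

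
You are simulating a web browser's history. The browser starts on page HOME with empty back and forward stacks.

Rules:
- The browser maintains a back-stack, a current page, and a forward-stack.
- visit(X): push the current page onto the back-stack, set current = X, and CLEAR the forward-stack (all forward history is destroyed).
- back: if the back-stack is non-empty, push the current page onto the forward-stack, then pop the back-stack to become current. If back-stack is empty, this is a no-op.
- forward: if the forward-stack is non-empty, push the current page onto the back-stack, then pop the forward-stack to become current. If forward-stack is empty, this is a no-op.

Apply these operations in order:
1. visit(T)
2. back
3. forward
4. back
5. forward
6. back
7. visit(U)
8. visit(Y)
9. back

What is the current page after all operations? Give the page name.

Answer: U

Derivation:
After 1 (visit(T)): cur=T back=1 fwd=0
After 2 (back): cur=HOME back=0 fwd=1
After 3 (forward): cur=T back=1 fwd=0
After 4 (back): cur=HOME back=0 fwd=1
After 5 (forward): cur=T back=1 fwd=0
After 6 (back): cur=HOME back=0 fwd=1
After 7 (visit(U)): cur=U back=1 fwd=0
After 8 (visit(Y)): cur=Y back=2 fwd=0
After 9 (back): cur=U back=1 fwd=1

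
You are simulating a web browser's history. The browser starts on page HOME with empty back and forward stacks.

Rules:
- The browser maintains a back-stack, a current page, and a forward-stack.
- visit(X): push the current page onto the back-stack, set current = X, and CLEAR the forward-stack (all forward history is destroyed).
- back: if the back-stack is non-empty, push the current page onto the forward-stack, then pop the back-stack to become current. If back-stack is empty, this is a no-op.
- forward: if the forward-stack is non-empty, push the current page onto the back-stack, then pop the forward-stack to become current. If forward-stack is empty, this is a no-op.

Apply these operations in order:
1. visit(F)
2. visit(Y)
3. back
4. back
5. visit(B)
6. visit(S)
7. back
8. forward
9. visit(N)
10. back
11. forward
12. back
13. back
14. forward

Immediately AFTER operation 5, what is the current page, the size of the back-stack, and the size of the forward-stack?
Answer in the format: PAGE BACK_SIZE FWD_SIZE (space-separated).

After 1 (visit(F)): cur=F back=1 fwd=0
After 2 (visit(Y)): cur=Y back=2 fwd=0
After 3 (back): cur=F back=1 fwd=1
After 4 (back): cur=HOME back=0 fwd=2
After 5 (visit(B)): cur=B back=1 fwd=0

B 1 0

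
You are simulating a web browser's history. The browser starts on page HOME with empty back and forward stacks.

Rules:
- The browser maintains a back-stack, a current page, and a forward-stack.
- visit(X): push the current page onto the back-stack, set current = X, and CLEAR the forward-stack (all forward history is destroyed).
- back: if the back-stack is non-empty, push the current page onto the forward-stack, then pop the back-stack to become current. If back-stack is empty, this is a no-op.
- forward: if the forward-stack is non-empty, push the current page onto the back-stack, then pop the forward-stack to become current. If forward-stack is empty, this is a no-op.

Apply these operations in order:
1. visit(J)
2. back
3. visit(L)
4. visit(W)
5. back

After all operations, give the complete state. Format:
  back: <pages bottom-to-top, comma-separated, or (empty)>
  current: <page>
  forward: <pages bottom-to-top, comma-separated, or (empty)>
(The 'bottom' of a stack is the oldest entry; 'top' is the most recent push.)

Answer: back: HOME
current: L
forward: W

Derivation:
After 1 (visit(J)): cur=J back=1 fwd=0
After 2 (back): cur=HOME back=0 fwd=1
After 3 (visit(L)): cur=L back=1 fwd=0
After 4 (visit(W)): cur=W back=2 fwd=0
After 5 (back): cur=L back=1 fwd=1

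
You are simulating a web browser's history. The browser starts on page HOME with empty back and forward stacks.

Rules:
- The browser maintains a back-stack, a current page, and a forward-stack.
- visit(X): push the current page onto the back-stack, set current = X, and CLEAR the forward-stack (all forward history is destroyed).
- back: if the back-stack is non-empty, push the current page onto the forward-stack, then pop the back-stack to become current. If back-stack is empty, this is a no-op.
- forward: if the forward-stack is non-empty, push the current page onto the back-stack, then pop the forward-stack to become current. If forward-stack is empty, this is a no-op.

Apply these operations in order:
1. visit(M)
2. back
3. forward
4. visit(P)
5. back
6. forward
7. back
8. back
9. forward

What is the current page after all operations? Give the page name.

Answer: M

Derivation:
After 1 (visit(M)): cur=M back=1 fwd=0
After 2 (back): cur=HOME back=0 fwd=1
After 3 (forward): cur=M back=1 fwd=0
After 4 (visit(P)): cur=P back=2 fwd=0
After 5 (back): cur=M back=1 fwd=1
After 6 (forward): cur=P back=2 fwd=0
After 7 (back): cur=M back=1 fwd=1
After 8 (back): cur=HOME back=0 fwd=2
After 9 (forward): cur=M back=1 fwd=1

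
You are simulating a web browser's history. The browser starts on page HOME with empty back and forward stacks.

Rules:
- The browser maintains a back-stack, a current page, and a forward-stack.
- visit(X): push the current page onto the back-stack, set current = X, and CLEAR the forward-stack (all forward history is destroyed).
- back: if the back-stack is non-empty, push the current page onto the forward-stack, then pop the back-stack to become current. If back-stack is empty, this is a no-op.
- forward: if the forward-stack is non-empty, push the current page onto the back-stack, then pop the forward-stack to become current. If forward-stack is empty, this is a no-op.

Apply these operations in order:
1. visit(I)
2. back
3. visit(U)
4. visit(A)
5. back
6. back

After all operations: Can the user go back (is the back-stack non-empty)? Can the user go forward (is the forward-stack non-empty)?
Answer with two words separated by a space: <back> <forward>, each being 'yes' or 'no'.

After 1 (visit(I)): cur=I back=1 fwd=0
After 2 (back): cur=HOME back=0 fwd=1
After 3 (visit(U)): cur=U back=1 fwd=0
After 4 (visit(A)): cur=A back=2 fwd=0
After 5 (back): cur=U back=1 fwd=1
After 6 (back): cur=HOME back=0 fwd=2

Answer: no yes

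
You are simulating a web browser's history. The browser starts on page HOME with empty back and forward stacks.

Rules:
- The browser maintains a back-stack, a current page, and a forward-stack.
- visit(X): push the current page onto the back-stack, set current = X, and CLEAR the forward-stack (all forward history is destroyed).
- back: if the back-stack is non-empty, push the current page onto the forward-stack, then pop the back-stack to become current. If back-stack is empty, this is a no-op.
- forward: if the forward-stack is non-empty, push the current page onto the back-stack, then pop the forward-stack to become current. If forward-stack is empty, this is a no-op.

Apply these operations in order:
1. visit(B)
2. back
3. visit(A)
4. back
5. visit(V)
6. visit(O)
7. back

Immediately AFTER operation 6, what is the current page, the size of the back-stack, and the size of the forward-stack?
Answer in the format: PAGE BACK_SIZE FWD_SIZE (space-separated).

After 1 (visit(B)): cur=B back=1 fwd=0
After 2 (back): cur=HOME back=0 fwd=1
After 3 (visit(A)): cur=A back=1 fwd=0
After 4 (back): cur=HOME back=0 fwd=1
After 5 (visit(V)): cur=V back=1 fwd=0
After 6 (visit(O)): cur=O back=2 fwd=0

O 2 0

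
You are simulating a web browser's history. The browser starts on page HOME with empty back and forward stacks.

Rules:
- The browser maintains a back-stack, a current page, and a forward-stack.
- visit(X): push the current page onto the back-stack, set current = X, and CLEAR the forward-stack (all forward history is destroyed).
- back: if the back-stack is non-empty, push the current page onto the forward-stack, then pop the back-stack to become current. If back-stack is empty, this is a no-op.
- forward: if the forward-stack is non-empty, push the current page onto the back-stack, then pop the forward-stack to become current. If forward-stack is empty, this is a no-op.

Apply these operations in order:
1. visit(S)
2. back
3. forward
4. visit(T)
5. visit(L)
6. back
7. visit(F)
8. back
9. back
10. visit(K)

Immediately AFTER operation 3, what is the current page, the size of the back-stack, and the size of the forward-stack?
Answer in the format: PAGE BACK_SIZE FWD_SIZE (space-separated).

After 1 (visit(S)): cur=S back=1 fwd=0
After 2 (back): cur=HOME back=0 fwd=1
After 3 (forward): cur=S back=1 fwd=0

S 1 0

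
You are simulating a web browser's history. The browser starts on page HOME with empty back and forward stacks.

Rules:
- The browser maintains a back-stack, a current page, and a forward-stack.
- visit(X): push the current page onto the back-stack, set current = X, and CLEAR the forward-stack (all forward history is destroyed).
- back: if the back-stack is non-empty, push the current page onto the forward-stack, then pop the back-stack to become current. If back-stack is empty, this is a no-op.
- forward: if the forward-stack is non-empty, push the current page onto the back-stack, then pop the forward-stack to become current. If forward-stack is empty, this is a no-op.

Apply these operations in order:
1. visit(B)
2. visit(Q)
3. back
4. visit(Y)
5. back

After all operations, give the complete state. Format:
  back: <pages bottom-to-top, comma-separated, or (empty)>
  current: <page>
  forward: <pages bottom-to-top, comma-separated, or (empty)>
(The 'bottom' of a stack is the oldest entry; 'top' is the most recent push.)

Answer: back: HOME
current: B
forward: Y

Derivation:
After 1 (visit(B)): cur=B back=1 fwd=0
After 2 (visit(Q)): cur=Q back=2 fwd=0
After 3 (back): cur=B back=1 fwd=1
After 4 (visit(Y)): cur=Y back=2 fwd=0
After 5 (back): cur=B back=1 fwd=1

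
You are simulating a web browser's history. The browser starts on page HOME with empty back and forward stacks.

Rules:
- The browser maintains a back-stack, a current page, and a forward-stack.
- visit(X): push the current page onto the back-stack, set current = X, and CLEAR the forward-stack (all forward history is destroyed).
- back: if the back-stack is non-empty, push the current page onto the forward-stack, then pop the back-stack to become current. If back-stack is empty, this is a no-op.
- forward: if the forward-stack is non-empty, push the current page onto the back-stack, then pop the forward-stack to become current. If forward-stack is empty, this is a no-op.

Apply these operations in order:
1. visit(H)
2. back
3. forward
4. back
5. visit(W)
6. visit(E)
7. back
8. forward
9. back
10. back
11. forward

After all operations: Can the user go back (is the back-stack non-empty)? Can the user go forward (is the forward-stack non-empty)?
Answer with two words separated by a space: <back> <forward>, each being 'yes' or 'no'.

After 1 (visit(H)): cur=H back=1 fwd=0
After 2 (back): cur=HOME back=0 fwd=1
After 3 (forward): cur=H back=1 fwd=0
After 4 (back): cur=HOME back=0 fwd=1
After 5 (visit(W)): cur=W back=1 fwd=0
After 6 (visit(E)): cur=E back=2 fwd=0
After 7 (back): cur=W back=1 fwd=1
After 8 (forward): cur=E back=2 fwd=0
After 9 (back): cur=W back=1 fwd=1
After 10 (back): cur=HOME back=0 fwd=2
After 11 (forward): cur=W back=1 fwd=1

Answer: yes yes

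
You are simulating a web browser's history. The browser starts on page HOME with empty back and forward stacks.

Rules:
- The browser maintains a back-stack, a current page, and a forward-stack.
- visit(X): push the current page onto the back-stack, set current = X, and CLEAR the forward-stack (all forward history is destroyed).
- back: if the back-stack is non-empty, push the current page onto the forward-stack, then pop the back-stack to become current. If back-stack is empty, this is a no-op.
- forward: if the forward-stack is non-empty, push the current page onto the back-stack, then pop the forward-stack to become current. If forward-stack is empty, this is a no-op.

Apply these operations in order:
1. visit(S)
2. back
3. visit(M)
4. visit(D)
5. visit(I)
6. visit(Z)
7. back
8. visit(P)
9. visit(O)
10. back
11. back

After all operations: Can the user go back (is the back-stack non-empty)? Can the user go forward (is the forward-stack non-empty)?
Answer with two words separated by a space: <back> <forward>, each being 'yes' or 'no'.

Answer: yes yes

Derivation:
After 1 (visit(S)): cur=S back=1 fwd=0
After 2 (back): cur=HOME back=0 fwd=1
After 3 (visit(M)): cur=M back=1 fwd=0
After 4 (visit(D)): cur=D back=2 fwd=0
After 5 (visit(I)): cur=I back=3 fwd=0
After 6 (visit(Z)): cur=Z back=4 fwd=0
After 7 (back): cur=I back=3 fwd=1
After 8 (visit(P)): cur=P back=4 fwd=0
After 9 (visit(O)): cur=O back=5 fwd=0
After 10 (back): cur=P back=4 fwd=1
After 11 (back): cur=I back=3 fwd=2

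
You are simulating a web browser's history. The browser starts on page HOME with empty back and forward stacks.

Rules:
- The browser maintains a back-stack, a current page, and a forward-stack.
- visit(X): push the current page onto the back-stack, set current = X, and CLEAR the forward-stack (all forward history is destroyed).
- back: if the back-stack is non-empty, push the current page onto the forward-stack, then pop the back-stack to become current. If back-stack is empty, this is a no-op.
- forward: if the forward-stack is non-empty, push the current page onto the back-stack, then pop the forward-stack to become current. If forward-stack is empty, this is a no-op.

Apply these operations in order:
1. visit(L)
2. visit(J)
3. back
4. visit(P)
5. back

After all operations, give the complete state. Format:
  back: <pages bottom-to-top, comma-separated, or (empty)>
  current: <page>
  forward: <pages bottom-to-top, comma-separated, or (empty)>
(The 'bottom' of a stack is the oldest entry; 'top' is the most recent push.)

Answer: back: HOME
current: L
forward: P

Derivation:
After 1 (visit(L)): cur=L back=1 fwd=0
After 2 (visit(J)): cur=J back=2 fwd=0
After 3 (back): cur=L back=1 fwd=1
After 4 (visit(P)): cur=P back=2 fwd=0
After 5 (back): cur=L back=1 fwd=1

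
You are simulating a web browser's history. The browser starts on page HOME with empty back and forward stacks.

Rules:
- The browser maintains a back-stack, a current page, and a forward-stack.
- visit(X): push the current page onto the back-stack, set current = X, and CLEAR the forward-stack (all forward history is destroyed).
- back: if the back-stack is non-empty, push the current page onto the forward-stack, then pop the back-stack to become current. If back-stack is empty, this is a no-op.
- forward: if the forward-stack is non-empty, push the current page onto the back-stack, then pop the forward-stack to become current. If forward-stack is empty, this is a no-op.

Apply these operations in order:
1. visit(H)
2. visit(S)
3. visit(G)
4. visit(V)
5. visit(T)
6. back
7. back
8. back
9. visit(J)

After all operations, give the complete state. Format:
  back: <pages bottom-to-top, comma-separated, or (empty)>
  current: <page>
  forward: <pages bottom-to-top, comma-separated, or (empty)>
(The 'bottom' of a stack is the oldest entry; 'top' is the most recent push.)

Answer: back: HOME,H,S
current: J
forward: (empty)

Derivation:
After 1 (visit(H)): cur=H back=1 fwd=0
After 2 (visit(S)): cur=S back=2 fwd=0
After 3 (visit(G)): cur=G back=3 fwd=0
After 4 (visit(V)): cur=V back=4 fwd=0
After 5 (visit(T)): cur=T back=5 fwd=0
After 6 (back): cur=V back=4 fwd=1
After 7 (back): cur=G back=3 fwd=2
After 8 (back): cur=S back=2 fwd=3
After 9 (visit(J)): cur=J back=3 fwd=0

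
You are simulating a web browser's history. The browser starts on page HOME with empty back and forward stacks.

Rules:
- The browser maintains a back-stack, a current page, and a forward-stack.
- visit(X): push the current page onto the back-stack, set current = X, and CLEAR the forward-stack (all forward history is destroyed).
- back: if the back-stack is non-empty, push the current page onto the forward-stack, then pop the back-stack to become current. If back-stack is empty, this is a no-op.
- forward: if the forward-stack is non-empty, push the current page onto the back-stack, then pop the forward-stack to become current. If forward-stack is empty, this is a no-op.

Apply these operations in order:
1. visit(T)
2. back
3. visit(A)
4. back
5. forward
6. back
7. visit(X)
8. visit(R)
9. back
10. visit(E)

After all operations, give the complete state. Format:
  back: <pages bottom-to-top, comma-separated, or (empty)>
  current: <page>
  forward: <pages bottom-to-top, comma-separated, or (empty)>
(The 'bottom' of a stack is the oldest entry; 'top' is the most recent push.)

Answer: back: HOME,X
current: E
forward: (empty)

Derivation:
After 1 (visit(T)): cur=T back=1 fwd=0
After 2 (back): cur=HOME back=0 fwd=1
After 3 (visit(A)): cur=A back=1 fwd=0
After 4 (back): cur=HOME back=0 fwd=1
After 5 (forward): cur=A back=1 fwd=0
After 6 (back): cur=HOME back=0 fwd=1
After 7 (visit(X)): cur=X back=1 fwd=0
After 8 (visit(R)): cur=R back=2 fwd=0
After 9 (back): cur=X back=1 fwd=1
After 10 (visit(E)): cur=E back=2 fwd=0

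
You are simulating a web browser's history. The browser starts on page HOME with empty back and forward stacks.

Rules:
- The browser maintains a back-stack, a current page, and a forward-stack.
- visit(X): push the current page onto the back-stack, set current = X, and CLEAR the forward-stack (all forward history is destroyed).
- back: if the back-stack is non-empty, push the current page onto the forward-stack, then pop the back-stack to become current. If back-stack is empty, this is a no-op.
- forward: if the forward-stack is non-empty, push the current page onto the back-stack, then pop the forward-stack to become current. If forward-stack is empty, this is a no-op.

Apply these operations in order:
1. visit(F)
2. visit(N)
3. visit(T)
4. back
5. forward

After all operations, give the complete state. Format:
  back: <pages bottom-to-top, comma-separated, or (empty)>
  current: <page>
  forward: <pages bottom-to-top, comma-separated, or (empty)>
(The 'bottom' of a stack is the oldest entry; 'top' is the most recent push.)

After 1 (visit(F)): cur=F back=1 fwd=0
After 2 (visit(N)): cur=N back=2 fwd=0
After 3 (visit(T)): cur=T back=3 fwd=0
After 4 (back): cur=N back=2 fwd=1
After 5 (forward): cur=T back=3 fwd=0

Answer: back: HOME,F,N
current: T
forward: (empty)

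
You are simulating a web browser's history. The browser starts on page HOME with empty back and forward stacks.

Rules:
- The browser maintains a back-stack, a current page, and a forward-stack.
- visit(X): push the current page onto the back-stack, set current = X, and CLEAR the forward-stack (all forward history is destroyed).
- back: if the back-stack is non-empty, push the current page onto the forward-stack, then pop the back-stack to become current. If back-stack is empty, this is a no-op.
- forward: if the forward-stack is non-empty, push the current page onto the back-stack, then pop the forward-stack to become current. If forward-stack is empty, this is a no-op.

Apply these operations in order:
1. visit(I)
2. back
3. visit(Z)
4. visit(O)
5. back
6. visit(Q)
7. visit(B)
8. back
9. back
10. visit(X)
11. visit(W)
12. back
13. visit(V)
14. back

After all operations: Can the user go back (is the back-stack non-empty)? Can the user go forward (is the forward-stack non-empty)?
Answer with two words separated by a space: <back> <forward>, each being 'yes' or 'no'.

Answer: yes yes

Derivation:
After 1 (visit(I)): cur=I back=1 fwd=0
After 2 (back): cur=HOME back=0 fwd=1
After 3 (visit(Z)): cur=Z back=1 fwd=0
After 4 (visit(O)): cur=O back=2 fwd=0
After 5 (back): cur=Z back=1 fwd=1
After 6 (visit(Q)): cur=Q back=2 fwd=0
After 7 (visit(B)): cur=B back=3 fwd=0
After 8 (back): cur=Q back=2 fwd=1
After 9 (back): cur=Z back=1 fwd=2
After 10 (visit(X)): cur=X back=2 fwd=0
After 11 (visit(W)): cur=W back=3 fwd=0
After 12 (back): cur=X back=2 fwd=1
After 13 (visit(V)): cur=V back=3 fwd=0
After 14 (back): cur=X back=2 fwd=1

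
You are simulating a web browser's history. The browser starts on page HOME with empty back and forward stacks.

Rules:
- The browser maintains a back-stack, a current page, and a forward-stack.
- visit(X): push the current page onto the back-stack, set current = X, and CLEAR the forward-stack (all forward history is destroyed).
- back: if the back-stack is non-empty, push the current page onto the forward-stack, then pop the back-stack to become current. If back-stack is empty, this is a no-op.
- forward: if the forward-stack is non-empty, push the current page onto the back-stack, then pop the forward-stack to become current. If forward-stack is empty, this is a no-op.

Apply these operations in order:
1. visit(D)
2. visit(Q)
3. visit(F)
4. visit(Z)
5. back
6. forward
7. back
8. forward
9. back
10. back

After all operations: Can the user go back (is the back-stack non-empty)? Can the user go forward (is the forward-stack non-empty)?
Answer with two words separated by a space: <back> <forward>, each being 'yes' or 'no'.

Answer: yes yes

Derivation:
After 1 (visit(D)): cur=D back=1 fwd=0
After 2 (visit(Q)): cur=Q back=2 fwd=0
After 3 (visit(F)): cur=F back=3 fwd=0
After 4 (visit(Z)): cur=Z back=4 fwd=0
After 5 (back): cur=F back=3 fwd=1
After 6 (forward): cur=Z back=4 fwd=0
After 7 (back): cur=F back=3 fwd=1
After 8 (forward): cur=Z back=4 fwd=0
After 9 (back): cur=F back=3 fwd=1
After 10 (back): cur=Q back=2 fwd=2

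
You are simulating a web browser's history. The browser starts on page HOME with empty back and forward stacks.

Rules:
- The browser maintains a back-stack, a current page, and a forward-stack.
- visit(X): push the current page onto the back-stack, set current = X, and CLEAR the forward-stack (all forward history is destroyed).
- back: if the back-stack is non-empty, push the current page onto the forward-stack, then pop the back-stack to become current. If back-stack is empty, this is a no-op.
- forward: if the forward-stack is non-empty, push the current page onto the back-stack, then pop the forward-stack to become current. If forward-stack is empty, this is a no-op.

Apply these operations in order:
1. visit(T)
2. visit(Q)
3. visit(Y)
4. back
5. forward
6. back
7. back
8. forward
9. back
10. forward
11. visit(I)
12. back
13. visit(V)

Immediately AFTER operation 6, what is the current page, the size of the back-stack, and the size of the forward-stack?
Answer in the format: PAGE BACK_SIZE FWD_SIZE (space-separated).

After 1 (visit(T)): cur=T back=1 fwd=0
After 2 (visit(Q)): cur=Q back=2 fwd=0
After 3 (visit(Y)): cur=Y back=3 fwd=0
After 4 (back): cur=Q back=2 fwd=1
After 5 (forward): cur=Y back=3 fwd=0
After 6 (back): cur=Q back=2 fwd=1

Q 2 1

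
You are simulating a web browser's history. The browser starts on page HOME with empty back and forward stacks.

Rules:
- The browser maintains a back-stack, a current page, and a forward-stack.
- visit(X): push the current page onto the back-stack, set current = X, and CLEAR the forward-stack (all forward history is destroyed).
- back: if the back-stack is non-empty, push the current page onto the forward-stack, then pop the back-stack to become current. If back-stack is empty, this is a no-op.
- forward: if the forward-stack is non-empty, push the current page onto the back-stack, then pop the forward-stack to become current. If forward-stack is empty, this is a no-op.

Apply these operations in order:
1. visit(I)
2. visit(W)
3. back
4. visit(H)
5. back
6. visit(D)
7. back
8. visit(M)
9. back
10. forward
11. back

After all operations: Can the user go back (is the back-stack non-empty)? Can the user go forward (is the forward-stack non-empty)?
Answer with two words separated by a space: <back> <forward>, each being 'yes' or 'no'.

Answer: yes yes

Derivation:
After 1 (visit(I)): cur=I back=1 fwd=0
After 2 (visit(W)): cur=W back=2 fwd=0
After 3 (back): cur=I back=1 fwd=1
After 4 (visit(H)): cur=H back=2 fwd=0
After 5 (back): cur=I back=1 fwd=1
After 6 (visit(D)): cur=D back=2 fwd=0
After 7 (back): cur=I back=1 fwd=1
After 8 (visit(M)): cur=M back=2 fwd=0
After 9 (back): cur=I back=1 fwd=1
After 10 (forward): cur=M back=2 fwd=0
After 11 (back): cur=I back=1 fwd=1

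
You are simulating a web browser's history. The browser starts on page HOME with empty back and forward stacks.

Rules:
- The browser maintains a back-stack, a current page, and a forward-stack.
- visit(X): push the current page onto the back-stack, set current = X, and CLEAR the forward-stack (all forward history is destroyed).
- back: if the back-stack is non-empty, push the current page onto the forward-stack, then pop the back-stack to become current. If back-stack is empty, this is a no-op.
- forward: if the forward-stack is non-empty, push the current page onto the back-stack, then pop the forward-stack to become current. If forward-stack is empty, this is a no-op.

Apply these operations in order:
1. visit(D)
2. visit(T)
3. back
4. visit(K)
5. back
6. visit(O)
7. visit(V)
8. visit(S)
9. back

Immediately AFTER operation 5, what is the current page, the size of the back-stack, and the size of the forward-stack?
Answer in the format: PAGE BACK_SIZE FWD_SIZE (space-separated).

After 1 (visit(D)): cur=D back=1 fwd=0
After 2 (visit(T)): cur=T back=2 fwd=0
After 3 (back): cur=D back=1 fwd=1
After 4 (visit(K)): cur=K back=2 fwd=0
After 5 (back): cur=D back=1 fwd=1

D 1 1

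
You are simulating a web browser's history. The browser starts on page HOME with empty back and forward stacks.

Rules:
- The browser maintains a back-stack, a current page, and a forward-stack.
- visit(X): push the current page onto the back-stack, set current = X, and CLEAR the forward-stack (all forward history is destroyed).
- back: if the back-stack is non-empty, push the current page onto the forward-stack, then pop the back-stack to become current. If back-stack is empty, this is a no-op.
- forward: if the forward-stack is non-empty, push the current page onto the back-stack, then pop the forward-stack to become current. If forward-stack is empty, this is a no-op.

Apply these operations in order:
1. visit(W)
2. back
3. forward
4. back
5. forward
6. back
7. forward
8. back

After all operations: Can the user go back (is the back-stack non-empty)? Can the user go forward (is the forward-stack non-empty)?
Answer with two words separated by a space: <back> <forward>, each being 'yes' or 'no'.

Answer: no yes

Derivation:
After 1 (visit(W)): cur=W back=1 fwd=0
After 2 (back): cur=HOME back=0 fwd=1
After 3 (forward): cur=W back=1 fwd=0
After 4 (back): cur=HOME back=0 fwd=1
After 5 (forward): cur=W back=1 fwd=0
After 6 (back): cur=HOME back=0 fwd=1
After 7 (forward): cur=W back=1 fwd=0
After 8 (back): cur=HOME back=0 fwd=1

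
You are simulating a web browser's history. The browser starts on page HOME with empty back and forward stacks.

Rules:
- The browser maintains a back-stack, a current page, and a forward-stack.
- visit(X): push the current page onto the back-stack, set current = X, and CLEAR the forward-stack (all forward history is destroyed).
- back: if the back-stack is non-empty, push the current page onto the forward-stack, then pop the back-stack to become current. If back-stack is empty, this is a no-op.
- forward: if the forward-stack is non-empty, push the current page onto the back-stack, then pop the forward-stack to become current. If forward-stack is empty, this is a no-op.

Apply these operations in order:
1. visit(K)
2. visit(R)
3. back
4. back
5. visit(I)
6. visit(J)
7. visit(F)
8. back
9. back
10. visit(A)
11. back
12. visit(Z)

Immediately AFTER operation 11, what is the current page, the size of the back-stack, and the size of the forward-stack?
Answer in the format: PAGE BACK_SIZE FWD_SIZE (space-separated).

After 1 (visit(K)): cur=K back=1 fwd=0
After 2 (visit(R)): cur=R back=2 fwd=0
After 3 (back): cur=K back=1 fwd=1
After 4 (back): cur=HOME back=0 fwd=2
After 5 (visit(I)): cur=I back=1 fwd=0
After 6 (visit(J)): cur=J back=2 fwd=0
After 7 (visit(F)): cur=F back=3 fwd=0
After 8 (back): cur=J back=2 fwd=1
After 9 (back): cur=I back=1 fwd=2
After 10 (visit(A)): cur=A back=2 fwd=0
After 11 (back): cur=I back=1 fwd=1

I 1 1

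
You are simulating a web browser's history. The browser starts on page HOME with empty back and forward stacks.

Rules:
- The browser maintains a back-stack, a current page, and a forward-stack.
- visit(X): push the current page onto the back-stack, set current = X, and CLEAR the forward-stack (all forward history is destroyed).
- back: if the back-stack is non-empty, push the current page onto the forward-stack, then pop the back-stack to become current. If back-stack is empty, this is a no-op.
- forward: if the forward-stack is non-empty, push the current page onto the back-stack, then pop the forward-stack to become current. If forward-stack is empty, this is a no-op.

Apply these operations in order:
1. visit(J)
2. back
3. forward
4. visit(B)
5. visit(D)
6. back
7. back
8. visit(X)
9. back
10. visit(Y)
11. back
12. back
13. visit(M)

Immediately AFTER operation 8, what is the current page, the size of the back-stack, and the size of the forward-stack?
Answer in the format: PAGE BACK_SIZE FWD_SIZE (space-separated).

After 1 (visit(J)): cur=J back=1 fwd=0
After 2 (back): cur=HOME back=0 fwd=1
After 3 (forward): cur=J back=1 fwd=0
After 4 (visit(B)): cur=B back=2 fwd=0
After 5 (visit(D)): cur=D back=3 fwd=0
After 6 (back): cur=B back=2 fwd=1
After 7 (back): cur=J back=1 fwd=2
After 8 (visit(X)): cur=X back=2 fwd=0

X 2 0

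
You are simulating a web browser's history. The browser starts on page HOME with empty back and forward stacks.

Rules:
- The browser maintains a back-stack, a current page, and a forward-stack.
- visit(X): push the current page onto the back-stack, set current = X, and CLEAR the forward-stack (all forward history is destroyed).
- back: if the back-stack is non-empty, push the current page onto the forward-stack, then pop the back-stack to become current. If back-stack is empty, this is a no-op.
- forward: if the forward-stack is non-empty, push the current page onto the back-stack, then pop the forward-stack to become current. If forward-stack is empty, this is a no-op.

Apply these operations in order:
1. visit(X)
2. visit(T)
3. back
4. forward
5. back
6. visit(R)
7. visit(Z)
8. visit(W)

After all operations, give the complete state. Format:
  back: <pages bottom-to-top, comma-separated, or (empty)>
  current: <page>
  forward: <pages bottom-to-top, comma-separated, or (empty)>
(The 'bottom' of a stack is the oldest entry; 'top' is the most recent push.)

After 1 (visit(X)): cur=X back=1 fwd=0
After 2 (visit(T)): cur=T back=2 fwd=0
After 3 (back): cur=X back=1 fwd=1
After 4 (forward): cur=T back=2 fwd=0
After 5 (back): cur=X back=1 fwd=1
After 6 (visit(R)): cur=R back=2 fwd=0
After 7 (visit(Z)): cur=Z back=3 fwd=0
After 8 (visit(W)): cur=W back=4 fwd=0

Answer: back: HOME,X,R,Z
current: W
forward: (empty)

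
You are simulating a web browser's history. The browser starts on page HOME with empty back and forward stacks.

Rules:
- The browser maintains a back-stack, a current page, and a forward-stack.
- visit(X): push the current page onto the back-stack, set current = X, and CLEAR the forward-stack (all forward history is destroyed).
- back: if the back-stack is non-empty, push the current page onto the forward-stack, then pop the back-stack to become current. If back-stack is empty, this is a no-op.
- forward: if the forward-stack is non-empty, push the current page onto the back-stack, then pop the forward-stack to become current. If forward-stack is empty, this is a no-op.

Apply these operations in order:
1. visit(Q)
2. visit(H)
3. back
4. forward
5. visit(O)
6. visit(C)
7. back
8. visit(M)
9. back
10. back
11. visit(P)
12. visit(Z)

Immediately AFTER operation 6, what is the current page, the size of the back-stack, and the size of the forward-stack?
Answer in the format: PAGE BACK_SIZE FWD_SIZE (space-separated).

After 1 (visit(Q)): cur=Q back=1 fwd=0
After 2 (visit(H)): cur=H back=2 fwd=0
After 3 (back): cur=Q back=1 fwd=1
After 4 (forward): cur=H back=2 fwd=0
After 5 (visit(O)): cur=O back=3 fwd=0
After 6 (visit(C)): cur=C back=4 fwd=0

C 4 0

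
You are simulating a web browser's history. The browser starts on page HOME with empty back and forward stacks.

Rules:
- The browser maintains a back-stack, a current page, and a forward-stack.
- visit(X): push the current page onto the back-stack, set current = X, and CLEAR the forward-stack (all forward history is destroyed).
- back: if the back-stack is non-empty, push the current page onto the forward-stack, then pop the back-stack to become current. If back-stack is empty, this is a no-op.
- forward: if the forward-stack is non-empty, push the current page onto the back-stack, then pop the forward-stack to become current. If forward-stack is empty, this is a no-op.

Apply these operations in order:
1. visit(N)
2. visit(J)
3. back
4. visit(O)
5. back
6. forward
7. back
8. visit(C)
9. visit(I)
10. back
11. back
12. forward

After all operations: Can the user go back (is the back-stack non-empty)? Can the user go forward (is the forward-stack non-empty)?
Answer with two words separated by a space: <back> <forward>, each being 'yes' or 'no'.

After 1 (visit(N)): cur=N back=1 fwd=0
After 2 (visit(J)): cur=J back=2 fwd=0
After 3 (back): cur=N back=1 fwd=1
After 4 (visit(O)): cur=O back=2 fwd=0
After 5 (back): cur=N back=1 fwd=1
After 6 (forward): cur=O back=2 fwd=0
After 7 (back): cur=N back=1 fwd=1
After 8 (visit(C)): cur=C back=2 fwd=0
After 9 (visit(I)): cur=I back=3 fwd=0
After 10 (back): cur=C back=2 fwd=1
After 11 (back): cur=N back=1 fwd=2
After 12 (forward): cur=C back=2 fwd=1

Answer: yes yes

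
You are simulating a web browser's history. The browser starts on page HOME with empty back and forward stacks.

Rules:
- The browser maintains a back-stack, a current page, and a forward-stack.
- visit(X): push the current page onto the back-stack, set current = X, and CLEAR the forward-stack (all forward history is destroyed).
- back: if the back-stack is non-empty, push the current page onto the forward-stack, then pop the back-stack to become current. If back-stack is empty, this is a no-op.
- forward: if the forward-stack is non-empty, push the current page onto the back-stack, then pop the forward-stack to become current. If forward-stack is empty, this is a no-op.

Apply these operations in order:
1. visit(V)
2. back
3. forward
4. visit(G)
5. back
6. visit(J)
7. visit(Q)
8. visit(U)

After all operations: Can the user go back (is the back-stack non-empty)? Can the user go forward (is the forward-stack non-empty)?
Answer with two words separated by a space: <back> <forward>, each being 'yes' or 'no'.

After 1 (visit(V)): cur=V back=1 fwd=0
After 2 (back): cur=HOME back=0 fwd=1
After 3 (forward): cur=V back=1 fwd=0
After 4 (visit(G)): cur=G back=2 fwd=0
After 5 (back): cur=V back=1 fwd=1
After 6 (visit(J)): cur=J back=2 fwd=0
After 7 (visit(Q)): cur=Q back=3 fwd=0
After 8 (visit(U)): cur=U back=4 fwd=0

Answer: yes no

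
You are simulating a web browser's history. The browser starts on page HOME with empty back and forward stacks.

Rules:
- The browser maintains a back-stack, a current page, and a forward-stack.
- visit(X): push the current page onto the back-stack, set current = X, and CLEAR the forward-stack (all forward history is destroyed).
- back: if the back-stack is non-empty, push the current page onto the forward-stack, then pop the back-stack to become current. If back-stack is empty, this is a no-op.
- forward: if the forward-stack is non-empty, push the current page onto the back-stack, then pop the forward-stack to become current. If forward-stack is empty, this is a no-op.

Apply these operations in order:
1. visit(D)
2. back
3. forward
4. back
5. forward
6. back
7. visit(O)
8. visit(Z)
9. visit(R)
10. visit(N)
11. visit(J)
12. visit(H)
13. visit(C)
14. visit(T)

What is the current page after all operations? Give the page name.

After 1 (visit(D)): cur=D back=1 fwd=0
After 2 (back): cur=HOME back=0 fwd=1
After 3 (forward): cur=D back=1 fwd=0
After 4 (back): cur=HOME back=0 fwd=1
After 5 (forward): cur=D back=1 fwd=0
After 6 (back): cur=HOME back=0 fwd=1
After 7 (visit(O)): cur=O back=1 fwd=0
After 8 (visit(Z)): cur=Z back=2 fwd=0
After 9 (visit(R)): cur=R back=3 fwd=0
After 10 (visit(N)): cur=N back=4 fwd=0
After 11 (visit(J)): cur=J back=5 fwd=0
After 12 (visit(H)): cur=H back=6 fwd=0
After 13 (visit(C)): cur=C back=7 fwd=0
After 14 (visit(T)): cur=T back=8 fwd=0

Answer: T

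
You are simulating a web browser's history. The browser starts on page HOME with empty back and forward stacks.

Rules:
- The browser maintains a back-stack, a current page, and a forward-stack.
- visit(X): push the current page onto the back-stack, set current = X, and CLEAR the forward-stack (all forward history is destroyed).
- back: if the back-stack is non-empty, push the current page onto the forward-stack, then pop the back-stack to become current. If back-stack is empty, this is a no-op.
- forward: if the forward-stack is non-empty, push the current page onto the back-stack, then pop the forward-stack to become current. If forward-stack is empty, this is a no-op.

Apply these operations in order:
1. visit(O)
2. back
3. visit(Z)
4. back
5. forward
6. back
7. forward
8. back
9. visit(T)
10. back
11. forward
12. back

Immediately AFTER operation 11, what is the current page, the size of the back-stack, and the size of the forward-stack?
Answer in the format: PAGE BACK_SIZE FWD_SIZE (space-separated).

After 1 (visit(O)): cur=O back=1 fwd=0
After 2 (back): cur=HOME back=0 fwd=1
After 3 (visit(Z)): cur=Z back=1 fwd=0
After 4 (back): cur=HOME back=0 fwd=1
After 5 (forward): cur=Z back=1 fwd=0
After 6 (back): cur=HOME back=0 fwd=1
After 7 (forward): cur=Z back=1 fwd=0
After 8 (back): cur=HOME back=0 fwd=1
After 9 (visit(T)): cur=T back=1 fwd=0
After 10 (back): cur=HOME back=0 fwd=1
After 11 (forward): cur=T back=1 fwd=0

T 1 0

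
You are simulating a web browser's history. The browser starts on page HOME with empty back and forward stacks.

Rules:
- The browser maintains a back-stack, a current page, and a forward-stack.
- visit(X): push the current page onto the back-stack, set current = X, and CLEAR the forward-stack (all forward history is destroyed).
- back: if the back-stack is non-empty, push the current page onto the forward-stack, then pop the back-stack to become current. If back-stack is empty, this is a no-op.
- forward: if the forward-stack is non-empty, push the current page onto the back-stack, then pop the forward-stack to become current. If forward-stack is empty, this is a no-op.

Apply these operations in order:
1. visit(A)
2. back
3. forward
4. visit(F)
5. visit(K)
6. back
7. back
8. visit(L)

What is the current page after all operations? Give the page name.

After 1 (visit(A)): cur=A back=1 fwd=0
After 2 (back): cur=HOME back=0 fwd=1
After 3 (forward): cur=A back=1 fwd=0
After 4 (visit(F)): cur=F back=2 fwd=0
After 5 (visit(K)): cur=K back=3 fwd=0
After 6 (back): cur=F back=2 fwd=1
After 7 (back): cur=A back=1 fwd=2
After 8 (visit(L)): cur=L back=2 fwd=0

Answer: L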